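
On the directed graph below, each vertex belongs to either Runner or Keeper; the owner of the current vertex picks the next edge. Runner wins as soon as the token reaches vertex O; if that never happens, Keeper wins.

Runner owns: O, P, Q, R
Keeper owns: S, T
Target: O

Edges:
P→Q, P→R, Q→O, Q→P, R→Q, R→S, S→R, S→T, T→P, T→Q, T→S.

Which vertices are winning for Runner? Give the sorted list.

A0 = {O}
A1: add {Q} — Q (Runner) has Q→O.
A2: add {P, R} — P (Runner) has P→Q; R (Runner) has R→Q.
A3 = A2; e.g. S (Keeper) can still go to T. Fixed point.
Runner's winning region = {O, P, Q, R}.

O, P, Q, R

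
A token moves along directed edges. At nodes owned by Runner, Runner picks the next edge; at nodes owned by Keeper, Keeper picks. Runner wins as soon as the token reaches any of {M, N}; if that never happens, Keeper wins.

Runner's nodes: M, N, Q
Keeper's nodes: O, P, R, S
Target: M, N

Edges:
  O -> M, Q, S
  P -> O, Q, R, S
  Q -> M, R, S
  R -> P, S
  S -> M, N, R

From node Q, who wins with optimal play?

A0 = {M, N}
A1: add {Q} — Q (Runner) has Q→M.
A2 = A1; e.g. O (Keeper) can still go to S. Fixed point.
Q ∈ A1, so Runner can force the target.

Runner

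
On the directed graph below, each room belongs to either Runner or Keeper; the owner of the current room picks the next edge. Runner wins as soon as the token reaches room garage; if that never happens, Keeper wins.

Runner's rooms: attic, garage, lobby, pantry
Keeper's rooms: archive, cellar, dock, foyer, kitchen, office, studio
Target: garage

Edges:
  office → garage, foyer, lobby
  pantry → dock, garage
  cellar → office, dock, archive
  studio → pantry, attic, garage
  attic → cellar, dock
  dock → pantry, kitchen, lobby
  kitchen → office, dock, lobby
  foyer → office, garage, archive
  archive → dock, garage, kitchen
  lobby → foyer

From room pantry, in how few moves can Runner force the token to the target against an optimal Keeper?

A0 = {garage}
A1: add {pantry} — pantry (Runner) has pantry→garage.
A2 = A1; e.g. office (Keeper) can still go to foyer. Fixed point.
pantry enters the attractor at level 1, so Runner can force the target in 1 move from there.

1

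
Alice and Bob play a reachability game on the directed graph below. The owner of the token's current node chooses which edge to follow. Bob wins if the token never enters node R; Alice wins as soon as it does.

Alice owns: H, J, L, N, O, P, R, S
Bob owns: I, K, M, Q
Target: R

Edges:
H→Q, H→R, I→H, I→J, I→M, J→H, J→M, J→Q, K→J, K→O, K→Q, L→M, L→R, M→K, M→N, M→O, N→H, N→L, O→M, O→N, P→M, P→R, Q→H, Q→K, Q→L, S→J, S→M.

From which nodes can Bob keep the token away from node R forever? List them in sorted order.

I, K, M, Q

A0 = {R}
A1: add {H, L, P} — H (Alice) has H→R; L (Alice) has L→R; P (Alice) has P→R.
A2: add {J, N} — J (Alice) has J→H; N (Alice) has N→H.
A3: add {O, S} — O (Alice) has O→N; S (Alice) has S→J.
A4 = A3; e.g. I (Bob) can still go to M. Fixed point.
Alice's attractor = {H, J, L, N, O, P, R, S}; Bob avoids the target exactly from the complement.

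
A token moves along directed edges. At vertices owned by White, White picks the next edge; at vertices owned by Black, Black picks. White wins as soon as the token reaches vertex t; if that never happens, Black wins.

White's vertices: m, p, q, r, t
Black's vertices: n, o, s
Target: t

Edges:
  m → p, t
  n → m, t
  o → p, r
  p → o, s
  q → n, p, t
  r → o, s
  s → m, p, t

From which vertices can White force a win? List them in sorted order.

A0 = {t}
A1: add {m, q} — m (White) has m→t; q (White) has q→t.
A2: add {n} — n (Black): all of {m, t} already in.
A3 = A2; e.g. o (Black) can still go to p. Fixed point.
White's winning region = {m, n, q, t}.

m, n, q, t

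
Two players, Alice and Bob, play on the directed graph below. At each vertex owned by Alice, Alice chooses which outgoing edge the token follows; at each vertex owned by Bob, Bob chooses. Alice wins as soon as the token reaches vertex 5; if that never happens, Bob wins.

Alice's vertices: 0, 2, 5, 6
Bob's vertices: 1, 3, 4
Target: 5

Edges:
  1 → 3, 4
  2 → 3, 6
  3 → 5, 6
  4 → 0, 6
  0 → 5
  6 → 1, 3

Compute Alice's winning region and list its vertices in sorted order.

A0 = {5}
A1: add {0} — 0 (Alice) has 0→5.
A2 = A1; e.g. 1 (Bob) can still go to 3. Fixed point.
Alice's winning region = {0, 5}.

0, 5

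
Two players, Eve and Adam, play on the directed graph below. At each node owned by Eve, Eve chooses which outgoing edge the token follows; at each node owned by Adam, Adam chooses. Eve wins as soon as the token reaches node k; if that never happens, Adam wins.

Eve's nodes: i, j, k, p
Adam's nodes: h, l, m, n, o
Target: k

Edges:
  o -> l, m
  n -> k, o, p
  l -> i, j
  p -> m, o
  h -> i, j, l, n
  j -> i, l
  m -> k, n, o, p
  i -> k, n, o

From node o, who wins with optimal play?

Adam

A0 = {k}
A1: add {i} — i (Eve) has i→k.
A2: add {j} — j (Eve) has j→i.
A3: add {l} — l (Adam): all of {i, j} already in.
A4 = A3; e.g. h (Adam) can still go to n. Fixed point.
o never enters the attractor, so Adam can avoid the target forever.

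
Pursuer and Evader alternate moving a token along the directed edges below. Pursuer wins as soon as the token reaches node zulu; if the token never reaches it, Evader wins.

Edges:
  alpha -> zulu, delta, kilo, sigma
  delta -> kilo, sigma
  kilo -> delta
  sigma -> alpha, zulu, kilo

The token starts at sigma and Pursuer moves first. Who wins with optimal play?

Pursuer

Track states (vertex, player-to-move).
A0 = {(zulu,Pursuer), (zulu,Evader)}
A1: add {(alpha,Pursuer), (sigma,Pursuer)}.
(sigma,Pursuer) ∈ A1 ⇒ Pursuer forces the target.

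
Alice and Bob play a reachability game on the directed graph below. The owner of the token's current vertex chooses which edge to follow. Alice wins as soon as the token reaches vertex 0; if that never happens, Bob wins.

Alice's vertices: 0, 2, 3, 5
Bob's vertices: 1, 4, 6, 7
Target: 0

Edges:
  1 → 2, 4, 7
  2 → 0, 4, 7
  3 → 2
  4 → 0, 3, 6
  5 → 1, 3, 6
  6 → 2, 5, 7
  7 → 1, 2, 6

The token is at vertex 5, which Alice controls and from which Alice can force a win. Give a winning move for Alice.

3

A0 = {0}
A1: add {2} — 2 (Alice) has 2→0.
A2: add {3} — 3 (Alice) has 3→2.
A3: add {5} — 5 (Alice) has 5→3.
A4 = A3; e.g. 1 (Bob) can still go to 4. Fixed point.
From 5, successor 3 is in the attractor (rank 2); the other successors 1, 6 are not.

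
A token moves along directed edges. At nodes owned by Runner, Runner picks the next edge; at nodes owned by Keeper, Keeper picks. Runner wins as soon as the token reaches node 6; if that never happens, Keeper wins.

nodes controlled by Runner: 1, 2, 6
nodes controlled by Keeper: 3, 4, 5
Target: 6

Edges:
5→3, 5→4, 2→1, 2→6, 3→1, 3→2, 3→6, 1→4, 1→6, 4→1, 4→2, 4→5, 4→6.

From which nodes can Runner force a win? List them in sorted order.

1, 2, 3, 6

A0 = {6}
A1: add {1, 2} — 1 (Runner) has 1→6; 2 (Runner) has 2→6.
A2: add {3} — 3 (Keeper): all of {1, 2, 6} already in.
A3 = A2; e.g. 4 (Keeper) can still go to 5. Fixed point.
Runner's winning region = {1, 2, 3, 6}.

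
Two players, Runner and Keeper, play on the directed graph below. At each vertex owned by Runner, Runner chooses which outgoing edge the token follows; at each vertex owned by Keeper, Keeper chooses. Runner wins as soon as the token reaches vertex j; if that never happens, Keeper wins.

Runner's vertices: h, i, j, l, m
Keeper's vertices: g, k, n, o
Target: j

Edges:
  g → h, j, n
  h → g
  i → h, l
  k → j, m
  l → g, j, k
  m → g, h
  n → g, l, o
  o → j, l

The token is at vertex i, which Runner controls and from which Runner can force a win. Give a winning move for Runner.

A0 = {j}
A1: add {l} — l (Runner) has l→j.
A2: add {i, o} — i (Runner) has i→l; o (Keeper): all of {j, l} already in.
A3 = A2; e.g. g (Keeper) can still go to h. Fixed point.
From i, successor l is in the attractor (rank 1); the other successor h is not.

l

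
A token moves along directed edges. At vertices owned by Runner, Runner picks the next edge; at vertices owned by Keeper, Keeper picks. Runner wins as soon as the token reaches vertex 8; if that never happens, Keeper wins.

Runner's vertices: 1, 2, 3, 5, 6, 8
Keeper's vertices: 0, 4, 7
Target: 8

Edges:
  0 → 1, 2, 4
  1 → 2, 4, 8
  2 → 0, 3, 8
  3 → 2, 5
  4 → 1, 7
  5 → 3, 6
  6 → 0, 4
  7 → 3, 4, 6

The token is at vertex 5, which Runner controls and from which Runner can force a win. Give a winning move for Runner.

3

A0 = {8}
A1: add {1, 2} — 1 (Runner) has 1→8; 2 (Runner) has 2→8.
A2: add {3} — 3 (Runner) has 3→2.
A3: add {5} — 5 (Runner) has 5→3.
A4 = A3; e.g. 0 (Keeper) can still go to 4. Fixed point.
From 5, successor 3 is in the attractor (rank 2); the other successor 6 is not.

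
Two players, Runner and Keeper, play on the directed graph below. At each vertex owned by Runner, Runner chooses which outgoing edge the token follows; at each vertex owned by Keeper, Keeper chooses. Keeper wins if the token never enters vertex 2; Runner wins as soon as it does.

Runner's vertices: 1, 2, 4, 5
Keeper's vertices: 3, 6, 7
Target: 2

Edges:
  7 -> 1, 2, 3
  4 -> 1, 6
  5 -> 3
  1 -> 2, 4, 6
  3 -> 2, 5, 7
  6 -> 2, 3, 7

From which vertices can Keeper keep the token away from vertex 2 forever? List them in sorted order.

3, 5, 6, 7

A0 = {2}
A1: add {1} — 1 (Runner) has 1→2.
A2: add {4} — 4 (Runner) has 4→1.
A3 = A2; e.g. 3 (Keeper) can still go to 5. Fixed point.
Runner's attractor = {1, 2, 4}; Keeper avoids the target exactly from the complement.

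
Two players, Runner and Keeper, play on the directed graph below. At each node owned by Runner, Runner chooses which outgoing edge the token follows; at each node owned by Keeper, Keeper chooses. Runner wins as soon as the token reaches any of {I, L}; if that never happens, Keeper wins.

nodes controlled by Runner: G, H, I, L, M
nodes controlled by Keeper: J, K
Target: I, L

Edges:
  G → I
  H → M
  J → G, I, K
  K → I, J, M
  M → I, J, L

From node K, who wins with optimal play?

A0 = {I, L}
A1: add {G, M} — G (Runner) has G→I; M (Runner) has M→I.
A2: add {H} — H (Runner) has H→M.
A3 = A2; e.g. J (Keeper) can still go to K. Fixed point.
K never enters the attractor, so Keeper can avoid the target forever.

Keeper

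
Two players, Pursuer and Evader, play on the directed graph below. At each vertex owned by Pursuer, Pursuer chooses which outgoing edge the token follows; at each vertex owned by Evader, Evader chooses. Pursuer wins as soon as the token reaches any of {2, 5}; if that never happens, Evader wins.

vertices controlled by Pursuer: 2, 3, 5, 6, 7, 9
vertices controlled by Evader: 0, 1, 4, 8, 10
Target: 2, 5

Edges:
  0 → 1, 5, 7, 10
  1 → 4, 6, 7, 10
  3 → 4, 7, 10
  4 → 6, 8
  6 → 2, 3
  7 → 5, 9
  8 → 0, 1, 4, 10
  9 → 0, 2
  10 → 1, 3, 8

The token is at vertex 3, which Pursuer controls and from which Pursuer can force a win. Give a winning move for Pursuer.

A0 = {2, 5}
A1: add {6, 7, 9} — 6 (Pursuer) has 6→2; 7 (Pursuer) has 7→5; 9 (Pursuer) has 9→2.
A2: add {3} — 3 (Pursuer) has 3→7.
A3 = A2; e.g. 0 (Evader) can still go to 1. Fixed point.
From 3, successor 7 is in the attractor (rank 1); the other successors 4, 10 are not.

7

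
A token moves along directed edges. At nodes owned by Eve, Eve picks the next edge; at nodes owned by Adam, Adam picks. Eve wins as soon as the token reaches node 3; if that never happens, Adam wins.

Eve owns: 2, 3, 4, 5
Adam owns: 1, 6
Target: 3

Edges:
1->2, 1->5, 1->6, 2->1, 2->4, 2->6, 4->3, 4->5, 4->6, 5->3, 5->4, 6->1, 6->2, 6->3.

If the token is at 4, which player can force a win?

A0 = {3}
A1: add {4, 5} — 4 (Eve) has 4→3; 5 (Eve) has 5→3.
4 ∈ A1, so Eve can force the target.

Eve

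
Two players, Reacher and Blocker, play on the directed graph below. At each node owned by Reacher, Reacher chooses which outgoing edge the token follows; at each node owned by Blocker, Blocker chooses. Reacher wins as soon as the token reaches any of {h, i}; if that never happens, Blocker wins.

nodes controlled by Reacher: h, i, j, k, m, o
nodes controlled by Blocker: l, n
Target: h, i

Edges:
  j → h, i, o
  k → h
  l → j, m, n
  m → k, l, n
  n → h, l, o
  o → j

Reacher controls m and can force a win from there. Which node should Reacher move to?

k

A0 = {h, i}
A1: add {j, k} — j (Reacher) has j→h; k (Reacher) has k→h.
A2: add {m, o} — m (Reacher) has m→k; o (Reacher) has o→j.
A3 = A2; e.g. l (Blocker) can still go to n. Fixed point.
From m, successor k is in the attractor (rank 1); the other successors l, n are not.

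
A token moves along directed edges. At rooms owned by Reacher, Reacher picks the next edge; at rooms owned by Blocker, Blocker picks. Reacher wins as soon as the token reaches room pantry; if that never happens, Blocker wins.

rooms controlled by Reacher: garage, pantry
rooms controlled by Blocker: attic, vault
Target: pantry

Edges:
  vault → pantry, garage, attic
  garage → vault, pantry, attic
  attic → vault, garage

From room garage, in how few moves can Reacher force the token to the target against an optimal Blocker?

1

A0 = {pantry}
A1: add {garage} — garage (Reacher) has garage→pantry.
A2 = A1; e.g. vault (Blocker) can still go to attic. Fixed point.
garage enters the attractor at level 1, so Reacher can force the target in 1 move from there.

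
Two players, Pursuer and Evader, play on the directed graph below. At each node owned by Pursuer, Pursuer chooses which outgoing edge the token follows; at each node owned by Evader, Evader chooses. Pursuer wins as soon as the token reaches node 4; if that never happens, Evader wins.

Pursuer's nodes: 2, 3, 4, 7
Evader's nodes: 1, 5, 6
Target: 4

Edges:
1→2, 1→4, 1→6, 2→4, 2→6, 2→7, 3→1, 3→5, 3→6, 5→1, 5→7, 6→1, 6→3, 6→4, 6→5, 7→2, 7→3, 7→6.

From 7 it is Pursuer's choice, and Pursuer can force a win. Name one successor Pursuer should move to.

A0 = {4}
A1: add {2} — 2 (Pursuer) has 2→4.
A2: add {7} — 7 (Pursuer) has 7→2.
A3 = A2; e.g. 1 (Evader) can still go to 6. Fixed point.
From 7, successor 2 is in the attractor (rank 1); the other successors 3, 6 are not.

2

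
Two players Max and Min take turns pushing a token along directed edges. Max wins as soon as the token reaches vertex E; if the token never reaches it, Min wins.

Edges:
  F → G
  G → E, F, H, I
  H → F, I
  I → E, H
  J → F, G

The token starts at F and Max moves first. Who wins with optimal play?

Min

Track states (vertex, player-to-move).
A0 = {(E,Max), (E,Min)}
A1: add {(G,Max), (I,Max)}.
A2: add {(F,Min)}.
A3: add {(H,Max), (J,Max)}.
A4: add {(I,Min)}.
A5 = A4; e.g. (F,Max) stays out. (F,Max) never enters ⇒ Min avoids the target.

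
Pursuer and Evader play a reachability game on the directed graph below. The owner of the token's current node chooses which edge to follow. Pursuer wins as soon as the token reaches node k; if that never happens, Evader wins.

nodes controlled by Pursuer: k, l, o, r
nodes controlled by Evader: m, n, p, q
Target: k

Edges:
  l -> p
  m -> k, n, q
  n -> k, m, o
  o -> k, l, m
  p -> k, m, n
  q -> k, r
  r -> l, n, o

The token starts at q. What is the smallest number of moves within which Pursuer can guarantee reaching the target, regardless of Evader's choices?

3

A0 = {k}
A1: add {o} — o (Pursuer) has o→k.
A2: add {r} — r (Pursuer) has r→o.
A3: add {q} — q (Evader): all of {k, r} already in.
A4 = A3; e.g. l (Pursuer) has no edge into A3. Fixed point.
q enters the attractor at level 3, so Pursuer can force the target in 3 moves from there.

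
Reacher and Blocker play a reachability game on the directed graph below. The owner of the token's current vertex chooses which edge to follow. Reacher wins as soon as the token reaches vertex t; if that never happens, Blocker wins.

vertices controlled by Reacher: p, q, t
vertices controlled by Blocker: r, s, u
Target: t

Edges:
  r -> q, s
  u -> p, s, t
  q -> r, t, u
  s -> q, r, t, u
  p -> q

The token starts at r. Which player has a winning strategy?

Blocker

A0 = {t}
A1: add {q} — q (Reacher) has q→t.
A2: add {p} — p (Reacher) has p→q.
A3 = A2; e.g. r (Blocker) can still go to s. Fixed point.
r never enters the attractor, so Blocker can avoid the target forever.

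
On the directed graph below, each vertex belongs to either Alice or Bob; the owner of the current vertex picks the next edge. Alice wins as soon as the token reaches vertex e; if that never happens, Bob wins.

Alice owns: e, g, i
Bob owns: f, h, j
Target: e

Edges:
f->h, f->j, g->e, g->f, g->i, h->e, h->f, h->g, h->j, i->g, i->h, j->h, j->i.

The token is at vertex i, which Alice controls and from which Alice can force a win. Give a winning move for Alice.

g

A0 = {e}
A1: add {g} — g (Alice) has g→e.
A2: add {i} — i (Alice) has i→g.
A3 = A2; e.g. f (Bob) can still go to h. Fixed point.
From i, successor g is in the attractor (rank 1); the other successor h is not.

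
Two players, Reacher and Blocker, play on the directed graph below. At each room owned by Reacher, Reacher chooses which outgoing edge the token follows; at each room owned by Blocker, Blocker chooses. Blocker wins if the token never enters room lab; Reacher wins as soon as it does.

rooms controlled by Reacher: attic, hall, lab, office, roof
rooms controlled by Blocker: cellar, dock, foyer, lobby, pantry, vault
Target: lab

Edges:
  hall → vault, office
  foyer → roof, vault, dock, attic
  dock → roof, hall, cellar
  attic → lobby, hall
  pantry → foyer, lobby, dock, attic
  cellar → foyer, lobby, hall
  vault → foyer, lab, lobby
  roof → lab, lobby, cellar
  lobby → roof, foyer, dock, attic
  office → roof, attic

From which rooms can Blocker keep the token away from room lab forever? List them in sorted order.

cellar, dock, foyer, lobby, pantry, vault

A0 = {lab}
A1: add {roof} — roof (Reacher) has roof→lab.
A2: add {office} — office (Reacher) has office→roof.
A3: add {hall} — hall (Reacher) has hall→office.
A4: add {attic} — attic (Reacher) has attic→hall.
A5 = A4; e.g. vault (Blocker) can still go to foyer. Fixed point.
Reacher's attractor = {attic, hall, lab, office, roof}; Blocker avoids the target exactly from the complement.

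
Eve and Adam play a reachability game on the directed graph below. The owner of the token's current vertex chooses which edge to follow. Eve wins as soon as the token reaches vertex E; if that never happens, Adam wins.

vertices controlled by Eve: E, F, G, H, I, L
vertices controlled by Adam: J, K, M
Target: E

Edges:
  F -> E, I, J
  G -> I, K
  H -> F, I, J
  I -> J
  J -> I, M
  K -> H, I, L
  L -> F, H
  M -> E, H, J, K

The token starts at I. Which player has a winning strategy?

A0 = {E}
A1: add {F} — F (Eve) has F→E.
A2: add {H, L} — H (Eve) has H→F; L (Eve) has L→F.
A3 = A2; e.g. G (Eve) has no edge into A2. Fixed point.
I never enters the attractor, so Adam can avoid the target forever.

Adam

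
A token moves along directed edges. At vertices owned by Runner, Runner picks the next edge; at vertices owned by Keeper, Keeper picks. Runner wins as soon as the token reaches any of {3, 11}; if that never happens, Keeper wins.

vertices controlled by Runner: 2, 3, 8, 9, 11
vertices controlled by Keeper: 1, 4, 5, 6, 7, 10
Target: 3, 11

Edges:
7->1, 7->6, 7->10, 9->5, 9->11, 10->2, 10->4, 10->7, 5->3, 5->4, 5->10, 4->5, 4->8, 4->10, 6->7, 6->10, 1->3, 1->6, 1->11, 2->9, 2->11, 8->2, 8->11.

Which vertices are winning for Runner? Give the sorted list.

A0 = {3, 11}
A1: add {2, 8, 9} — 2 (Runner) has 2→11; 8 (Runner) has 8→11; 9 (Runner) has 9→11.
A2 = A1; e.g. 1 (Keeper) can still go to 6. Fixed point.
Runner's winning region = {2, 3, 8, 9, 11}.

2, 3, 8, 9, 11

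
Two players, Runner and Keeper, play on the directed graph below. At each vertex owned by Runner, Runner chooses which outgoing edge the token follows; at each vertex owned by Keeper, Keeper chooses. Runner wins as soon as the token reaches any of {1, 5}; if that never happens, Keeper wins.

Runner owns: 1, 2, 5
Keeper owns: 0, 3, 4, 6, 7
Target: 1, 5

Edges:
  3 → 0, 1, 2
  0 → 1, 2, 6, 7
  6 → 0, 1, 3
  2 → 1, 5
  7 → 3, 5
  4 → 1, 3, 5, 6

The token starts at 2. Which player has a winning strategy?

Runner

A0 = {1, 5}
A1: add {2} — 2 (Runner) has 2→1.
A2 = A1; e.g. 0 (Keeper) can still go to 6. Fixed point.
2 ∈ A1, so Runner can force the target.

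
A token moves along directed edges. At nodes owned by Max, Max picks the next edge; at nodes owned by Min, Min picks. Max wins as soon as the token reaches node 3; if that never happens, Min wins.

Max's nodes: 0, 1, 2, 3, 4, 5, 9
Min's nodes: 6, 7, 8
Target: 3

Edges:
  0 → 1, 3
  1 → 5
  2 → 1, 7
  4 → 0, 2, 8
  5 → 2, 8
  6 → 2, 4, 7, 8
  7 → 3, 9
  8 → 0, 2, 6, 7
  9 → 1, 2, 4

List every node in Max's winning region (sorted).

0, 1, 2, 3, 4, 5, 7, 9

A0 = {3}
A1: add {0} — 0 (Max) has 0→3.
A2: add {4} — 4 (Max) has 4→0.
A3: add {9} — 9 (Max) has 9→4.
A4: add {7} — 7 (Min): all of {3, 9} already in.
A5: add {2} — 2 (Max) has 2→7.
A6: add {5} — 5 (Max) has 5→2.
A7: add {1} — 1 (Max) has 1→5.
A8 = A7; e.g. 6 (Min) can still go to 8. Fixed point.
Max's winning region = {0, 1, 2, 3, 4, 5, 7, 9}.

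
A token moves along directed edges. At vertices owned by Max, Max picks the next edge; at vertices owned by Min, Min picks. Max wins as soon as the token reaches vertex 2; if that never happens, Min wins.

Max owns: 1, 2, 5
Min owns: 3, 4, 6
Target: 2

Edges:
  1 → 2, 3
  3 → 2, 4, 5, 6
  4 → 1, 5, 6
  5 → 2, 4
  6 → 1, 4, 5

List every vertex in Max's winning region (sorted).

1, 2, 5

A0 = {2}
A1: add {1, 5} — 1 (Max) has 1→2; 5 (Max) has 5→2.
A2 = A1; e.g. 3 (Min) can still go to 4. Fixed point.
Max's winning region = {1, 2, 5}.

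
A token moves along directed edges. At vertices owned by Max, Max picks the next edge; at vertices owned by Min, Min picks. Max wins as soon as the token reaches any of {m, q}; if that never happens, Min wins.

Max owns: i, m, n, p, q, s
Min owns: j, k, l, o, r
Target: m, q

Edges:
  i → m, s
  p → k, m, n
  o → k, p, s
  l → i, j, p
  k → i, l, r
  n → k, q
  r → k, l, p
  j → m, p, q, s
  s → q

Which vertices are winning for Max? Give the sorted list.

A0 = {m, q}
A1: add {i, n, p, s} — i (Max) has i→m; n (Max) has n→q; p (Max) has p→m; s (Max) has s→q.
A2: add {j} — j (Min): all of {m, p, q, s} already in.
A3: add {l} — l (Min): all of {i, j, p} already in.
A4 = A3; e.g. k (Min) can still go to r. Fixed point.
Max's winning region = {i, j, l, m, n, p, q, s}.

i, j, l, m, n, p, q, s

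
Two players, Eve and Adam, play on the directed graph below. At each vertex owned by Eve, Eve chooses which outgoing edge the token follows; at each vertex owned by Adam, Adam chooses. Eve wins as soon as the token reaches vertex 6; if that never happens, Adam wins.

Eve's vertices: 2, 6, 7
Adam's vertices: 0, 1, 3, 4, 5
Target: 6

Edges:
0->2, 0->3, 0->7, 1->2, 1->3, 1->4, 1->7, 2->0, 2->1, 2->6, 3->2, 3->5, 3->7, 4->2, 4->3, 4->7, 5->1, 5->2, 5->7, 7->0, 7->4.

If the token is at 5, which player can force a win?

Adam

A0 = {6}
A1: add {2} — 2 (Eve) has 2→6.
A2 = A1; e.g. 0 (Adam) can still go to 3. Fixed point.
5 never enters the attractor, so Adam can avoid the target forever.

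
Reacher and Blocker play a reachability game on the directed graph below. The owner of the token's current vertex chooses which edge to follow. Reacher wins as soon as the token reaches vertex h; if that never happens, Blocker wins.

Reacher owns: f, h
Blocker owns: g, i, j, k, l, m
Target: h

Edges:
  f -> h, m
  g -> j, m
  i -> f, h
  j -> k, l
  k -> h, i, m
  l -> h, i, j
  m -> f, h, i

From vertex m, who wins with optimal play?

A0 = {h}
A1: add {f} — f (Reacher) has f→h.
A2: add {i} — i (Blocker): all of {f, h} already in.
A3: add {m} — m (Blocker): all of {f, h, i} already in.
m ∈ A3, so Reacher can force the target.

Reacher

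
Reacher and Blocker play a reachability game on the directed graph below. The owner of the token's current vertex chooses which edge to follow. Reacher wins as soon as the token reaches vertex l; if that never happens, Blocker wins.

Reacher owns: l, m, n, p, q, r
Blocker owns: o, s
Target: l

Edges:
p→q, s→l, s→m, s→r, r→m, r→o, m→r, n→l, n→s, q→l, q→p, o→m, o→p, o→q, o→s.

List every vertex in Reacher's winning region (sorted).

l, n, p, q

A0 = {l}
A1: add {n, q} — n (Reacher) has n→l; q (Reacher) has q→l.
A2: add {p} — p (Reacher) has p→q.
A3 = A2; e.g. m (Reacher) has no edge into A2. Fixed point.
Reacher's winning region = {l, n, p, q}.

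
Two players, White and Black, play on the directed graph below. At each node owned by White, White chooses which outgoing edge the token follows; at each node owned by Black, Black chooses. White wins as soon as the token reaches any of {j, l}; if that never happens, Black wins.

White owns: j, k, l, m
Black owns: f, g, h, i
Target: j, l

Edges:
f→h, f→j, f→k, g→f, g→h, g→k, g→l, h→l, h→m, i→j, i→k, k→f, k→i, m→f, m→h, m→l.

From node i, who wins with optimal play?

Black

A0 = {j, l}
A1: add {m} — m (White) has m→l.
A2: add {h} — h (Black): all of {l, m} already in.
A3 = A2; e.g. f (Black) can still go to k. Fixed point.
i never enters the attractor, so Black can avoid the target forever.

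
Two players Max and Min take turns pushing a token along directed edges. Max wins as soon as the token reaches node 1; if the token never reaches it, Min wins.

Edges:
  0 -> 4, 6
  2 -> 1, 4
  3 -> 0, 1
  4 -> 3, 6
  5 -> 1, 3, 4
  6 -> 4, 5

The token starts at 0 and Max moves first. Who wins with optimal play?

Min

Track states (vertex, player-to-move).
A0 = {(1,Max), (1,Min)}
A1: add {(2,Max), (3,Max), (5,Max)}.
A2 = A1; e.g. (0,Max) stays out. (0,Max) never enters ⇒ Min avoids the target.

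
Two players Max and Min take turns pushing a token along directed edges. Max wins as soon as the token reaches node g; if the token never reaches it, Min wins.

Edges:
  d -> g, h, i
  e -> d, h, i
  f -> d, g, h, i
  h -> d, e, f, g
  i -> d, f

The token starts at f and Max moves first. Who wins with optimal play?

Max

Track states (vertex, player-to-move).
A0 = {(g,Max), (g,Min)}
A1: add {(d,Max), (f,Max), (h,Max)}.
(f,Max) ∈ A1 ⇒ Max forces the target.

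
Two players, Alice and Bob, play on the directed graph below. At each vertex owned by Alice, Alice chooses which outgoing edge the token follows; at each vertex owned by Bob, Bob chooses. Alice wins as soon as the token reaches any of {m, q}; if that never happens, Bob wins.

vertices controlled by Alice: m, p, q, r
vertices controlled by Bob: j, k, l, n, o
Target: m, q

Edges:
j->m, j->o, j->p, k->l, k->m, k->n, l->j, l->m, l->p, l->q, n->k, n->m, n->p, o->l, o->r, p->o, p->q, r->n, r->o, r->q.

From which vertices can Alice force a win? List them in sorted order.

m, p, q, r

A0 = {m, q}
A1: add {p, r} — p (Alice) has p→q; r (Alice) has r→q.
A2 = A1; e.g. j (Bob) can still go to o. Fixed point.
Alice's winning region = {m, p, q, r}.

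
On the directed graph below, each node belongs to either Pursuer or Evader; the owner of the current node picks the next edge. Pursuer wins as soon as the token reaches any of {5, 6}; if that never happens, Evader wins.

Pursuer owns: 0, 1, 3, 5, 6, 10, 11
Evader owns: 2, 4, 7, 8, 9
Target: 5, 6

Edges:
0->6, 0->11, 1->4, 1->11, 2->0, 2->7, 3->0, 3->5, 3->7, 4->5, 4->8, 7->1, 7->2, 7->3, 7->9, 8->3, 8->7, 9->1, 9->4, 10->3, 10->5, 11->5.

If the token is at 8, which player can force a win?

A0 = {5, 6}
A1: add {0, 3, 10, 11} — 0 (Pursuer) has 0→6; 3 (Pursuer) has 3→5; 10 (Pursuer) has 10→5; 11 (Pursuer) has 11→5.
A2: add {1} — 1 (Pursuer) has 1→11.
A3 = A2; e.g. 2 (Evader) can still go to 7. Fixed point.
8 never enters the attractor, so Evader can avoid the target forever.

Evader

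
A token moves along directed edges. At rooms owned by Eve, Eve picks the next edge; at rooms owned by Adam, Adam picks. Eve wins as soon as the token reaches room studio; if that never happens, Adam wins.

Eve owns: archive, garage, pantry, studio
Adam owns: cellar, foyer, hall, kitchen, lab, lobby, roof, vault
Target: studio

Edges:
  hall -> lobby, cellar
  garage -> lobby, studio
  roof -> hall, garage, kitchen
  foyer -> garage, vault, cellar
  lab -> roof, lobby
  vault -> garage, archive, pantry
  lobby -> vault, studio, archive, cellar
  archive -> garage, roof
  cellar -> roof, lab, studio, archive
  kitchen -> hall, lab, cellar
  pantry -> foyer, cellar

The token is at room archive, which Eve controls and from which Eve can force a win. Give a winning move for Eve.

A0 = {studio}
A1: add {garage} — garage (Eve) has garage→studio.
A2: add {archive} — archive (Eve) has archive→garage.
A3 = A2; e.g. hall (Adam) can still go to lobby. Fixed point.
From archive, successor garage is in the attractor (rank 1); the other successor roof is not.

garage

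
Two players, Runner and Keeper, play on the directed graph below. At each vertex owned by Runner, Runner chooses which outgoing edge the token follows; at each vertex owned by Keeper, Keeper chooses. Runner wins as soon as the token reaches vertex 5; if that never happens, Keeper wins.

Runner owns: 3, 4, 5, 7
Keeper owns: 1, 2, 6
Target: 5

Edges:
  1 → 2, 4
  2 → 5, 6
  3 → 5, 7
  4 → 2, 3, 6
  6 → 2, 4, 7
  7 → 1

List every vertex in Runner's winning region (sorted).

A0 = {5}
A1: add {3} — 3 (Runner) has 3→5.
A2: add {4} — 4 (Runner) has 4→3.
A3 = A2; e.g. 1 (Keeper) can still go to 2. Fixed point.
Runner's winning region = {3, 4, 5}.

3, 4, 5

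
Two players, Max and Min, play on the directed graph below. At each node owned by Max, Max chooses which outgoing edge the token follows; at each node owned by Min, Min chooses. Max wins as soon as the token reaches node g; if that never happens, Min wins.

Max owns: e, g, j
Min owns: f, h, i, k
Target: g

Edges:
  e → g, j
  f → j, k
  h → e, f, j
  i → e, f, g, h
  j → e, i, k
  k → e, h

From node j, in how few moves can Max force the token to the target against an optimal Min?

2

A0 = {g}
A1: add {e} — e (Max) has e→g.
A2: add {j} — j (Max) has j→e.
A3 = A2; e.g. f (Min) can still go to k. Fixed point.
j enters the attractor at level 2, so Max can force the target in 2 moves from there.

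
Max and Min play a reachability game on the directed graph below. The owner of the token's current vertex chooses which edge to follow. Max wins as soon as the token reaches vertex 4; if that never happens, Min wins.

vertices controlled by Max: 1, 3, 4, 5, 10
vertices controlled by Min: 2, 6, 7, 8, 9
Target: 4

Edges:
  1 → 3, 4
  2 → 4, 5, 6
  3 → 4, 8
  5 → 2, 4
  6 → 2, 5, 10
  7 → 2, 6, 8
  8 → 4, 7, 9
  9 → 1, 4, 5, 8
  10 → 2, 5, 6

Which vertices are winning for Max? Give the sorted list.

A0 = {4}
A1: add {1, 3, 5} — 1 (Max) has 1→4; 3 (Max) has 3→4; 5 (Max) has 5→4.
A2: add {10} — 10 (Max) has 10→5.
A3 = A2; e.g. 2 (Min) can still go to 6. Fixed point.
Max's winning region = {1, 3, 4, 5, 10}.

1, 3, 4, 5, 10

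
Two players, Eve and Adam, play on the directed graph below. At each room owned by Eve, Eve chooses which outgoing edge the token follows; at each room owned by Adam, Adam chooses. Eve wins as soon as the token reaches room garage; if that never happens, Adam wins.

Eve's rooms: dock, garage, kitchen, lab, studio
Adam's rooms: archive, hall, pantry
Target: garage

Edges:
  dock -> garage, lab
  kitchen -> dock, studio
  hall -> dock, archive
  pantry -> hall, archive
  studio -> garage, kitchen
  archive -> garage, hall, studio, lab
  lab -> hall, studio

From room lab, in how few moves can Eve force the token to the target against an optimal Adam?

A0 = {garage}
A1: add {dock, studio} — dock (Eve) has dock→garage; studio (Eve) has studio→garage.
A2: add {kitchen, lab} — kitchen (Eve) has kitchen→dock; lab (Eve) has lab→studio.
A3 = A2; e.g. hall (Adam) can still go to archive. Fixed point.
lab enters the attractor at level 2, so Eve can force the target in 2 moves from there.

2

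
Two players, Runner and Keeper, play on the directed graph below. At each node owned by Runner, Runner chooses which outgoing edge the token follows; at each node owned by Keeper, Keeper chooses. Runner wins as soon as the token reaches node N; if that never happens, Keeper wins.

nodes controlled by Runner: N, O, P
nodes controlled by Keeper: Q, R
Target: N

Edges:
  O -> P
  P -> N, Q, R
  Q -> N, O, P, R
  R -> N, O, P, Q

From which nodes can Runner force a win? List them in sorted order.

N, O, P

A0 = {N}
A1: add {P} — P (Runner) has P→N.
A2: add {O} — O (Runner) has O→P.
A3 = A2; e.g. Q (Keeper) can still go to R. Fixed point.
Runner's winning region = {N, O, P}.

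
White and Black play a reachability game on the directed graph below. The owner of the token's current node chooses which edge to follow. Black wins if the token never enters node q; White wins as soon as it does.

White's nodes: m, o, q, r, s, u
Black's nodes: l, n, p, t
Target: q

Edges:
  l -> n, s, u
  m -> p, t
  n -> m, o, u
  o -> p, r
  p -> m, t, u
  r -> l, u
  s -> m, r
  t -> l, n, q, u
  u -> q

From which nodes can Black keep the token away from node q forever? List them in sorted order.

l, m, n, p, t

A0 = {q}
A1: add {u} — u (White) has u→q.
A2: add {r} — r (White) has r→u.
A3: add {o, s} — o (White) has o→r; s (White) has s→r.
A4 = A3; e.g. l (Black) can still go to n. Fixed point.
White's attractor = {o, q, r, s, u}; Black avoids the target exactly from the complement.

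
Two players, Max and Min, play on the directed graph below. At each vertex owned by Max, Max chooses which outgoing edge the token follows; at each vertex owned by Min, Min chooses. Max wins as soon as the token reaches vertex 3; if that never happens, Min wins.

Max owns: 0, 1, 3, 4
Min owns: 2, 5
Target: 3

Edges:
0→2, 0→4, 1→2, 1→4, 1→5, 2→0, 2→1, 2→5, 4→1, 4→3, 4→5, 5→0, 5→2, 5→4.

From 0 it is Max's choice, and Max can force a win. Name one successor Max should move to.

A0 = {3}
A1: add {4} — 4 (Max) has 4→3.
A2: add {0, 1} — 0 (Max) has 0→4; 1 (Max) has 1→4.
A3 = A2; e.g. 2 (Min) can still go to 5. Fixed point.
From 0, successor 4 is in the attractor (rank 1); the other successor 2 is not.

4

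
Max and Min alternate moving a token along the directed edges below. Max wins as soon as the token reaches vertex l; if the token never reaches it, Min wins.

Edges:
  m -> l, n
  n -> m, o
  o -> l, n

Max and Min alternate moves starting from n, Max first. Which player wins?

Track states (vertex, player-to-move).
A0 = {(l,Max), (l,Min)}
A1: add {(m,Max), (o,Max)}.
A2: add {(n,Min)}.
A3 = A2; e.g. (m,Min) stays out. (n,Max) never enters ⇒ Min avoids the target.

Min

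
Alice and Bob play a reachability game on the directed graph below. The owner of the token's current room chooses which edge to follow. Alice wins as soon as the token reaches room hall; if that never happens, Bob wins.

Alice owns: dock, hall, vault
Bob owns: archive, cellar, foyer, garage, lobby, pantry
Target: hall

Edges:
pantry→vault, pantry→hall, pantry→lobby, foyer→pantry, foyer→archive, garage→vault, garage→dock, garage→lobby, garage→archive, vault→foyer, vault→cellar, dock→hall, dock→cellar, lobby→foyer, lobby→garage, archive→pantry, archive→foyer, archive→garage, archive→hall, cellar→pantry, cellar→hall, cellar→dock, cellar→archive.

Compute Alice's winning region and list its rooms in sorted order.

A0 = {hall}
A1: add {dock} — dock (Alice) has dock→hall.
A2 = A1; e.g. pantry (Bob) can still go to vault. Fixed point.
Alice's winning region = {dock, hall}.

dock, hall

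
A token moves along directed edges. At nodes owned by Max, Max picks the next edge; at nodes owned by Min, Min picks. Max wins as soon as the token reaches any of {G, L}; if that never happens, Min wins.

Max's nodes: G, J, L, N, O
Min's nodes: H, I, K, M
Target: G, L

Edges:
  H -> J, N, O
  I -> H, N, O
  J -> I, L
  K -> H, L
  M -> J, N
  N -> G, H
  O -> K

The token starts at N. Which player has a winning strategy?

Max

A0 = {G, L}
A1: add {J, N} — J (Max) has J→L; N (Max) has N→G.
N ∈ A1, so Max can force the target.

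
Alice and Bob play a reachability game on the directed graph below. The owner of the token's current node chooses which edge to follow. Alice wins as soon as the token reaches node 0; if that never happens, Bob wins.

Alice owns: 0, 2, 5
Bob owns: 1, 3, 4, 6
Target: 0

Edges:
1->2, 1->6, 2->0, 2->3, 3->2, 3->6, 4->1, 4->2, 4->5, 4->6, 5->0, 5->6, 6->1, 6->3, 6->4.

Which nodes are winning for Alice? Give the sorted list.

A0 = {0}
A1: add {2, 5} — 2 (Alice) has 2→0; 5 (Alice) has 5→0.
A2 = A1; e.g. 1 (Bob) can still go to 6. Fixed point.
Alice's winning region = {0, 2, 5}.

0, 2, 5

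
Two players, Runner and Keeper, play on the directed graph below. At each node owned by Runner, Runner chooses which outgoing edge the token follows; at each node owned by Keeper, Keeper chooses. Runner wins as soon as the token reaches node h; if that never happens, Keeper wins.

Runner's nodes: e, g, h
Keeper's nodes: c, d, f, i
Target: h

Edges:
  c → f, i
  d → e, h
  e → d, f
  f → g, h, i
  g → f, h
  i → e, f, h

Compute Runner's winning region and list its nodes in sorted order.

A0 = {h}
A1: add {g} — g (Runner) has g→h.
A2 = A1; e.g. c (Keeper) can still go to f. Fixed point.
Runner's winning region = {g, h}.

g, h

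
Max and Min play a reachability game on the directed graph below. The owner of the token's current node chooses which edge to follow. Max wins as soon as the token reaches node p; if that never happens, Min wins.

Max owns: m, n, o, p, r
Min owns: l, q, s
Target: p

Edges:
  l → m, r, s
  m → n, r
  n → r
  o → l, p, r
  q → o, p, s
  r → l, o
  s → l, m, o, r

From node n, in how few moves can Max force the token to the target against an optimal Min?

A0 = {p}
A1: add {o} — o (Max) has o→p.
A2: add {r} — r (Max) has r→o.
A3: add {m, n} — m (Max) has m→r; n (Max) has n→r.
A4 = A3; e.g. l (Min) can still go to s. Fixed point.
n enters the attractor at level 3, so Max can force the target in 3 moves from there.

3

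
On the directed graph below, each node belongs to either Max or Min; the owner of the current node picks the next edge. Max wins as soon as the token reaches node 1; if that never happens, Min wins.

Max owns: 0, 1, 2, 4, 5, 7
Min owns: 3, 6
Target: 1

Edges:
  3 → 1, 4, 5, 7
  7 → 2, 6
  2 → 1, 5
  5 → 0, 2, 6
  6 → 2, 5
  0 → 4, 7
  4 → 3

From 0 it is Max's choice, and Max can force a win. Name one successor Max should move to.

A0 = {1}
A1: add {2} — 2 (Max) has 2→1.
A2: add {5, 7} — 5 (Max) has 5→2; 7 (Max) has 7→2.
A3: add {0, 6} — 0 (Max) has 0→7; 6 (Min): all of {2, 5} already in.
A4 = A3; e.g. 3 (Min) can still go to 4. Fixed point.
From 0, successor 7 is in the attractor (rank 2); the other successor 4 is not.

7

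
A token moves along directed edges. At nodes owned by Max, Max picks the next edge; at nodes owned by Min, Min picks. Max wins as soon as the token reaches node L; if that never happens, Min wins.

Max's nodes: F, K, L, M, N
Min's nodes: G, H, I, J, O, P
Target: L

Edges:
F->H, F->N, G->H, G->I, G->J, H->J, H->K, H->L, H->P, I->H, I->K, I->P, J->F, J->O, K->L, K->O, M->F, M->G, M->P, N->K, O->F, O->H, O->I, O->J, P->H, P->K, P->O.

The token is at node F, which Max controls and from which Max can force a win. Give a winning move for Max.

N

A0 = {L}
A1: add {K} — K (Max) has K→L.
A2: add {N} — N (Max) has N→K.
A3: add {F} — F (Max) has F→N.
A4: add {M} — M (Max) has M→F.
A5 = A4; e.g. G (Min) can still go to H. Fixed point.
From F, successor N is in the attractor (rank 2); the other successor H is not.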